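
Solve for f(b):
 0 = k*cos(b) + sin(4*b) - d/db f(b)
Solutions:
 f(b) = C1 + k*sin(b) - cos(4*b)/4


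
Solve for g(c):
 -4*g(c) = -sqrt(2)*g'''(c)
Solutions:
 g(c) = C3*exp(sqrt(2)*c) + (C1*sin(sqrt(6)*c/2) + C2*cos(sqrt(6)*c/2))*exp(-sqrt(2)*c/2)


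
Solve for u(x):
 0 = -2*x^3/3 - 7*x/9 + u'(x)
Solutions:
 u(x) = C1 + x^4/6 + 7*x^2/18


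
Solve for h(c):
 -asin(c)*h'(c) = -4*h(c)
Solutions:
 h(c) = C1*exp(4*Integral(1/asin(c), c))


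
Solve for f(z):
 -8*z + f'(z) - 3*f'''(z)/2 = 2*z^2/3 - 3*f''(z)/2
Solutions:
 f(z) = C1 + C2*exp(z*(3 - sqrt(33))/6) + C3*exp(z*(3 + sqrt(33))/6) + 2*z^3/9 + 3*z^2 - 7*z


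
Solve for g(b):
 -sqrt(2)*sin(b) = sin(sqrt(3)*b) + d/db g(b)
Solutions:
 g(b) = C1 + sqrt(2)*cos(b) + sqrt(3)*cos(sqrt(3)*b)/3


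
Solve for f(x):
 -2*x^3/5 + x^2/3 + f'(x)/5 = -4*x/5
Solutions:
 f(x) = C1 + x^4/2 - 5*x^3/9 - 2*x^2


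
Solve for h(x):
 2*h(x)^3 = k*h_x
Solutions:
 h(x) = -sqrt(2)*sqrt(-k/(C1*k + 2*x))/2
 h(x) = sqrt(2)*sqrt(-k/(C1*k + 2*x))/2


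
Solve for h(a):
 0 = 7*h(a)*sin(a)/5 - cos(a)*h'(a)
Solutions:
 h(a) = C1/cos(a)^(7/5)


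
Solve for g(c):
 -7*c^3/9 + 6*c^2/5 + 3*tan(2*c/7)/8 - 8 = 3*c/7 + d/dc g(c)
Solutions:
 g(c) = C1 - 7*c^4/36 + 2*c^3/5 - 3*c^2/14 - 8*c - 21*log(cos(2*c/7))/16


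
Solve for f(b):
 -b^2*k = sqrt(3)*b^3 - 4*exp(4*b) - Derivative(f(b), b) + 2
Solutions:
 f(b) = C1 + sqrt(3)*b^4/4 + b^3*k/3 + 2*b - exp(4*b)


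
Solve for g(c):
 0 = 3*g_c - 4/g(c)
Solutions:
 g(c) = -sqrt(C1 + 24*c)/3
 g(c) = sqrt(C1 + 24*c)/3


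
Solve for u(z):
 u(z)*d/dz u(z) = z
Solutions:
 u(z) = -sqrt(C1 + z^2)
 u(z) = sqrt(C1 + z^2)


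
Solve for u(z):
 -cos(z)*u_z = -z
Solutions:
 u(z) = C1 + Integral(z/cos(z), z)


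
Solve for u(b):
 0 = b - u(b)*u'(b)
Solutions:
 u(b) = -sqrt(C1 + b^2)
 u(b) = sqrt(C1 + b^2)


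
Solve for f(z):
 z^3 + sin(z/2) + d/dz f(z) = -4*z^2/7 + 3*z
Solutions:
 f(z) = C1 - z^4/4 - 4*z^3/21 + 3*z^2/2 + 2*cos(z/2)


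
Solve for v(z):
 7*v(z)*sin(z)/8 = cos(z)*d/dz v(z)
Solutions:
 v(z) = C1/cos(z)^(7/8)


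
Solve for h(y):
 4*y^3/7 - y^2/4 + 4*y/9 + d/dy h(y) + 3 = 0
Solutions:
 h(y) = C1 - y^4/7 + y^3/12 - 2*y^2/9 - 3*y


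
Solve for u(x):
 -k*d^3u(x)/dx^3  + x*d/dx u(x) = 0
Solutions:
 u(x) = C1 + Integral(C2*airyai(x*(1/k)^(1/3)) + C3*airybi(x*(1/k)^(1/3)), x)


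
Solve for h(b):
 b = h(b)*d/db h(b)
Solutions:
 h(b) = -sqrt(C1 + b^2)
 h(b) = sqrt(C1 + b^2)


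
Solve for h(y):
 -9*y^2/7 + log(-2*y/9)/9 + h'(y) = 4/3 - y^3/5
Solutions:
 h(y) = C1 - y^4/20 + 3*y^3/7 - y*log(-y)/9 + y*(-log(2) + 2*log(3) + 13)/9


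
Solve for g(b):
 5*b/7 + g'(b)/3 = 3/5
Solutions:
 g(b) = C1 - 15*b^2/14 + 9*b/5


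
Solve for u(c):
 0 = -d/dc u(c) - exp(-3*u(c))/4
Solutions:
 u(c) = log(C1 - 3*c/4)/3
 u(c) = log((-1 - sqrt(3)*I)*(C1 - 3*c/4)^(1/3)/2)
 u(c) = log((-1 + sqrt(3)*I)*(C1 - 3*c/4)^(1/3)/2)


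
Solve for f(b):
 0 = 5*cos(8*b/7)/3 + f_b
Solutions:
 f(b) = C1 - 35*sin(8*b/7)/24


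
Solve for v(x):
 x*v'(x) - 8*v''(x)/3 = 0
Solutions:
 v(x) = C1 + C2*erfi(sqrt(3)*x/4)


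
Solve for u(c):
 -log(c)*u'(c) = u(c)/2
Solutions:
 u(c) = C1*exp(-li(c)/2)


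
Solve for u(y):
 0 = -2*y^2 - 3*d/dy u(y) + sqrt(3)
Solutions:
 u(y) = C1 - 2*y^3/9 + sqrt(3)*y/3


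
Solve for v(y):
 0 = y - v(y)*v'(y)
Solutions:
 v(y) = -sqrt(C1 + y^2)
 v(y) = sqrt(C1 + y^2)


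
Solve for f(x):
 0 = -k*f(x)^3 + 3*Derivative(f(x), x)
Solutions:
 f(x) = -sqrt(6)*sqrt(-1/(C1 + k*x))/2
 f(x) = sqrt(6)*sqrt(-1/(C1 + k*x))/2


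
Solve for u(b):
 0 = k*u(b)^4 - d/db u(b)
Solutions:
 u(b) = (-1/(C1 + 3*b*k))^(1/3)
 u(b) = (-1/(C1 + b*k))^(1/3)*(-3^(2/3) - 3*3^(1/6)*I)/6
 u(b) = (-1/(C1 + b*k))^(1/3)*(-3^(2/3) + 3*3^(1/6)*I)/6


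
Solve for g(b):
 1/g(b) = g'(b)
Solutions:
 g(b) = -sqrt(C1 + 2*b)
 g(b) = sqrt(C1 + 2*b)


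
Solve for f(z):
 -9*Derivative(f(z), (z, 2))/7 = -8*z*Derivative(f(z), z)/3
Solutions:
 f(z) = C1 + C2*erfi(2*sqrt(21)*z/9)


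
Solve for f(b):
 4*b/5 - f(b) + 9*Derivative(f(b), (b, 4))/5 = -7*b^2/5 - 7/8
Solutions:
 f(b) = C1*exp(-sqrt(3)*5^(1/4)*b/3) + C2*exp(sqrt(3)*5^(1/4)*b/3) + C3*sin(sqrt(3)*5^(1/4)*b/3) + C4*cos(sqrt(3)*5^(1/4)*b/3) + 7*b^2/5 + 4*b/5 + 7/8


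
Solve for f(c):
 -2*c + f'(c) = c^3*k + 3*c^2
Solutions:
 f(c) = C1 + c^4*k/4 + c^3 + c^2


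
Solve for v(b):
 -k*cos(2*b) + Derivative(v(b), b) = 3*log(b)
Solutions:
 v(b) = C1 + 3*b*log(b) - 3*b + k*sin(2*b)/2


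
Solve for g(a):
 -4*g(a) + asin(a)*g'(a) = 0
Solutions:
 g(a) = C1*exp(4*Integral(1/asin(a), a))


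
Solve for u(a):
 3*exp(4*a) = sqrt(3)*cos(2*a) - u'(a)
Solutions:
 u(a) = C1 - 3*exp(4*a)/4 + sqrt(3)*sin(2*a)/2


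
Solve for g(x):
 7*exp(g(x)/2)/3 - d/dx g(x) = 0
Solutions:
 g(x) = 2*log(-1/(C1 + 7*x)) + 2*log(6)


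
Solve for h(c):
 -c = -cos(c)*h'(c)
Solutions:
 h(c) = C1 + Integral(c/cos(c), c)


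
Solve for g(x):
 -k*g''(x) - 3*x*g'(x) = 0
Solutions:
 g(x) = C1 + C2*sqrt(k)*erf(sqrt(6)*x*sqrt(1/k)/2)


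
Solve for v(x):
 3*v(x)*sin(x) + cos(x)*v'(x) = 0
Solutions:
 v(x) = C1*cos(x)^3


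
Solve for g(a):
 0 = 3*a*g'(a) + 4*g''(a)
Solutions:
 g(a) = C1 + C2*erf(sqrt(6)*a/4)


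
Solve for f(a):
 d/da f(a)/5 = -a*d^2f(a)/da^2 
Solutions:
 f(a) = C1 + C2*a^(4/5)


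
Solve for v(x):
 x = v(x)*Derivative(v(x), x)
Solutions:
 v(x) = -sqrt(C1 + x^2)
 v(x) = sqrt(C1 + x^2)


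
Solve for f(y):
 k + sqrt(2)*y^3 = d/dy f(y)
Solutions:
 f(y) = C1 + k*y + sqrt(2)*y^4/4


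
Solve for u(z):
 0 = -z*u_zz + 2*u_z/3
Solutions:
 u(z) = C1 + C2*z^(5/3)


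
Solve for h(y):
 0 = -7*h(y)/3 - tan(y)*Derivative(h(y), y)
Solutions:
 h(y) = C1/sin(y)^(7/3)


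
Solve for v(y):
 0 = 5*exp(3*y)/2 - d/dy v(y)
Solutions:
 v(y) = C1 + 5*exp(3*y)/6


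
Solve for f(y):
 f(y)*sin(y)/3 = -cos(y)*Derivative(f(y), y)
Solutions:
 f(y) = C1*cos(y)^(1/3)


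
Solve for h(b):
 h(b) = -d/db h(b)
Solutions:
 h(b) = C1*exp(-b)


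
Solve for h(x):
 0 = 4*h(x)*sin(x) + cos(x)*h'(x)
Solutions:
 h(x) = C1*cos(x)^4


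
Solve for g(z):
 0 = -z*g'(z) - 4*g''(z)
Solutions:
 g(z) = C1 + C2*erf(sqrt(2)*z/4)


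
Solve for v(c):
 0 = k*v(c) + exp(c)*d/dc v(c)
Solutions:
 v(c) = C1*exp(k*exp(-c))


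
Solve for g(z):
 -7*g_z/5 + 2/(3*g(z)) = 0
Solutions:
 g(z) = -sqrt(C1 + 420*z)/21
 g(z) = sqrt(C1 + 420*z)/21


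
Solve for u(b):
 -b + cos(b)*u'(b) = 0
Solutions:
 u(b) = C1 + Integral(b/cos(b), b)


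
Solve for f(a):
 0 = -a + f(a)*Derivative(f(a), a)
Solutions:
 f(a) = -sqrt(C1 + a^2)
 f(a) = sqrt(C1 + a^2)


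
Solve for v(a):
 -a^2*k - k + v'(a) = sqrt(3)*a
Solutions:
 v(a) = C1 + a^3*k/3 + sqrt(3)*a^2/2 + a*k


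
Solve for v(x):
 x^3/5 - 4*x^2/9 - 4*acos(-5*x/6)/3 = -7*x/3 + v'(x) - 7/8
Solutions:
 v(x) = C1 + x^4/20 - 4*x^3/27 + 7*x^2/6 - 4*x*acos(-5*x/6)/3 + 7*x/8 - 4*sqrt(36 - 25*x^2)/15


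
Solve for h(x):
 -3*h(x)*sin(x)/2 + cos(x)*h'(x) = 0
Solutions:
 h(x) = C1/cos(x)^(3/2)


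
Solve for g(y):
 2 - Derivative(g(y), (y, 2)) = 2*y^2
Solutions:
 g(y) = C1 + C2*y - y^4/6 + y^2


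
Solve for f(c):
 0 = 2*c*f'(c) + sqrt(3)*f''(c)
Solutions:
 f(c) = C1 + C2*erf(3^(3/4)*c/3)


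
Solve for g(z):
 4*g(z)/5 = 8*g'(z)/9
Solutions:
 g(z) = C1*exp(9*z/10)


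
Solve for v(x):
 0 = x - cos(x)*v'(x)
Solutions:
 v(x) = C1 + Integral(x/cos(x), x)


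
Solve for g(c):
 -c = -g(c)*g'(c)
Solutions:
 g(c) = -sqrt(C1 + c^2)
 g(c) = sqrt(C1 + c^2)


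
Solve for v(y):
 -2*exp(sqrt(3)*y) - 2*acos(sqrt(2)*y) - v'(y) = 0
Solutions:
 v(y) = C1 - 2*y*acos(sqrt(2)*y) + sqrt(2)*sqrt(1 - 2*y^2) - 2*sqrt(3)*exp(sqrt(3)*y)/3


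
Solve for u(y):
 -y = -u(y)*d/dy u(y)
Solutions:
 u(y) = -sqrt(C1 + y^2)
 u(y) = sqrt(C1 + y^2)


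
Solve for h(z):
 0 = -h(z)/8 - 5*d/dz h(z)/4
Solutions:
 h(z) = C1*exp(-z/10)


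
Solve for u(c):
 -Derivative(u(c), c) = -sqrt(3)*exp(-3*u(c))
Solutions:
 u(c) = log(C1 + 3*sqrt(3)*c)/3
 u(c) = log((-3^(1/3) - 3^(5/6)*I)*(C1 + sqrt(3)*c)^(1/3)/2)
 u(c) = log((-3^(1/3) + 3^(5/6)*I)*(C1 + sqrt(3)*c)^(1/3)/2)


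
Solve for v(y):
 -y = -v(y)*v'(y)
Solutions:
 v(y) = -sqrt(C1 + y^2)
 v(y) = sqrt(C1 + y^2)


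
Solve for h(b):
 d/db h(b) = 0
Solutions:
 h(b) = C1


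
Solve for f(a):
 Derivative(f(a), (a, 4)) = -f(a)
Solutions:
 f(a) = (C1*sin(sqrt(2)*a/2) + C2*cos(sqrt(2)*a/2))*exp(-sqrt(2)*a/2) + (C3*sin(sqrt(2)*a/2) + C4*cos(sqrt(2)*a/2))*exp(sqrt(2)*a/2)


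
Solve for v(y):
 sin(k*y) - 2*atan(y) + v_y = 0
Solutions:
 v(y) = C1 + 2*y*atan(y) - Piecewise((-cos(k*y)/k, Ne(k, 0)), (0, True)) - log(y^2 + 1)


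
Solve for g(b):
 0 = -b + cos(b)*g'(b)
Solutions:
 g(b) = C1 + Integral(b/cos(b), b)


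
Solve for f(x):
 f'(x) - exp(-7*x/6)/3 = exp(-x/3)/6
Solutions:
 f(x) = C1 - exp(-x/3)/2 - 2*exp(-7*x/6)/7


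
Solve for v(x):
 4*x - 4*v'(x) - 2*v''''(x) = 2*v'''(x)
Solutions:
 v(x) = C1 + C2*exp(x*(-2 + (3*sqrt(87) + 28)^(-1/3) + (3*sqrt(87) + 28)^(1/3))/6)*sin(sqrt(3)*x*(-(3*sqrt(87) + 28)^(1/3) + (3*sqrt(87) + 28)^(-1/3))/6) + C3*exp(x*(-2 + (3*sqrt(87) + 28)^(-1/3) + (3*sqrt(87) + 28)^(1/3))/6)*cos(sqrt(3)*x*(-(3*sqrt(87) + 28)^(1/3) + (3*sqrt(87) + 28)^(-1/3))/6) + C4*exp(-x*((3*sqrt(87) + 28)^(-1/3) + 1 + (3*sqrt(87) + 28)^(1/3))/3) + x^2/2


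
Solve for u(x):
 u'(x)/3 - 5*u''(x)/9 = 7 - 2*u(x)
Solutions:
 u(x) = C1*exp(3*x*(1 - sqrt(41))/10) + C2*exp(3*x*(1 + sqrt(41))/10) + 7/2


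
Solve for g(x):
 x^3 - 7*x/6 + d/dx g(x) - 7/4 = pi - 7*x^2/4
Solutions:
 g(x) = C1 - x^4/4 - 7*x^3/12 + 7*x^2/12 + 7*x/4 + pi*x


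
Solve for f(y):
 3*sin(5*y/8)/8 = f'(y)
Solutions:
 f(y) = C1 - 3*cos(5*y/8)/5


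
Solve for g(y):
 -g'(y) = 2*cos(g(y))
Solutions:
 g(y) = pi - asin((C1 + exp(4*y))/(C1 - exp(4*y)))
 g(y) = asin((C1 + exp(4*y))/(C1 - exp(4*y)))


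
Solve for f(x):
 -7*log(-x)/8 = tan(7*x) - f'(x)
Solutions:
 f(x) = C1 + 7*x*log(-x)/8 - 7*x/8 - log(cos(7*x))/7


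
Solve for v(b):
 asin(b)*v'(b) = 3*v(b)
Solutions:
 v(b) = C1*exp(3*Integral(1/asin(b), b))


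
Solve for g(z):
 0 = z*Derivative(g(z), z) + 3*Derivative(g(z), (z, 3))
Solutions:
 g(z) = C1 + Integral(C2*airyai(-3^(2/3)*z/3) + C3*airybi(-3^(2/3)*z/3), z)


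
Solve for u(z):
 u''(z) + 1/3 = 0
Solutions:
 u(z) = C1 + C2*z - z^2/6


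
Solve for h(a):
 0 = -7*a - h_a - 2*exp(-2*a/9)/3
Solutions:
 h(a) = C1 - 7*a^2/2 + 3*exp(-2*a/9)


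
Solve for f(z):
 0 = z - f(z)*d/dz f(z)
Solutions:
 f(z) = -sqrt(C1 + z^2)
 f(z) = sqrt(C1 + z^2)


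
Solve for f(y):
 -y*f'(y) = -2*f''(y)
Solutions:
 f(y) = C1 + C2*erfi(y/2)


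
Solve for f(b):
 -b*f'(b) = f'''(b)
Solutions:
 f(b) = C1 + Integral(C2*airyai(-b) + C3*airybi(-b), b)


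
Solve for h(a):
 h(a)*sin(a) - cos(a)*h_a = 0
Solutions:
 h(a) = C1/cos(a)


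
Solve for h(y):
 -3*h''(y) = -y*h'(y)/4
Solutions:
 h(y) = C1 + C2*erfi(sqrt(6)*y/12)


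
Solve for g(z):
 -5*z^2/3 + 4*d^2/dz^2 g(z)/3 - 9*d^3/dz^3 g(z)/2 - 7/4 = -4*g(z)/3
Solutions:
 g(z) = C1*exp(z*(-2^(2/3)*(81*sqrt(59817) + 19811)^(1/3) - 32*2^(1/3)/(81*sqrt(59817) + 19811)^(1/3) + 16)/162)*sin(2^(1/3)*sqrt(3)*z*(-2^(1/3)*(81*sqrt(59817) + 19811)^(1/3) + 32/(81*sqrt(59817) + 19811)^(1/3))/162) + C2*exp(z*(-2^(2/3)*(81*sqrt(59817) + 19811)^(1/3) - 32*2^(1/3)/(81*sqrt(59817) + 19811)^(1/3) + 16)/162)*cos(2^(1/3)*sqrt(3)*z*(-2^(1/3)*(81*sqrt(59817) + 19811)^(1/3) + 32/(81*sqrt(59817) + 19811)^(1/3))/162) + C3*exp(z*(32*2^(1/3)/(81*sqrt(59817) + 19811)^(1/3) + 8 + 2^(2/3)*(81*sqrt(59817) + 19811)^(1/3))/81) + 5*z^2/4 - 19/16


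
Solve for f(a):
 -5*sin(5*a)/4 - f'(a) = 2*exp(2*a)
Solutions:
 f(a) = C1 - exp(2*a) + cos(5*a)/4


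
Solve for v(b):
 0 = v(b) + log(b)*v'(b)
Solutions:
 v(b) = C1*exp(-li(b))


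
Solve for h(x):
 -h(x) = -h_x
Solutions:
 h(x) = C1*exp(x)


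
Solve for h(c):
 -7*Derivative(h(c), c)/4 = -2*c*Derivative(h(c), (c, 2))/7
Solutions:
 h(c) = C1 + C2*c^(57/8)


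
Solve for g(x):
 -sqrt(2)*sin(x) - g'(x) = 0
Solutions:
 g(x) = C1 + sqrt(2)*cos(x)


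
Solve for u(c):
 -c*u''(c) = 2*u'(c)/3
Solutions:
 u(c) = C1 + C2*c^(1/3)


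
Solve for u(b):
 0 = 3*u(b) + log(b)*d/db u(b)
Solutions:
 u(b) = C1*exp(-3*li(b))


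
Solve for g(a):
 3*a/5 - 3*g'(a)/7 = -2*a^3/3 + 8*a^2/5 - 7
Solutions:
 g(a) = C1 + 7*a^4/18 - 56*a^3/45 + 7*a^2/10 + 49*a/3


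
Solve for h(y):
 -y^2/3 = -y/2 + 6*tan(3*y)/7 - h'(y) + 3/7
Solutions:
 h(y) = C1 + y^3/9 - y^2/4 + 3*y/7 - 2*log(cos(3*y))/7


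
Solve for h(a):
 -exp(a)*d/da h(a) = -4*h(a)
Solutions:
 h(a) = C1*exp(-4*exp(-a))


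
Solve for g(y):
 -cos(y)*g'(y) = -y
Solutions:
 g(y) = C1 + Integral(y/cos(y), y)


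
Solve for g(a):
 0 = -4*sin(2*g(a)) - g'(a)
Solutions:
 g(a) = pi - acos((-C1 - exp(16*a))/(C1 - exp(16*a)))/2
 g(a) = acos((-C1 - exp(16*a))/(C1 - exp(16*a)))/2


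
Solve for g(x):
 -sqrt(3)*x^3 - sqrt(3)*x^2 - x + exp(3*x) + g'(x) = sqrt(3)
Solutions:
 g(x) = C1 + sqrt(3)*x^4/4 + sqrt(3)*x^3/3 + x^2/2 + sqrt(3)*x - exp(3*x)/3


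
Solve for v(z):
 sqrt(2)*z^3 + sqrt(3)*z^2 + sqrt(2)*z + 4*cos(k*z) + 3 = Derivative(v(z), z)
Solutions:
 v(z) = C1 + sqrt(2)*z^4/4 + sqrt(3)*z^3/3 + sqrt(2)*z^2/2 + 3*z + 4*sin(k*z)/k


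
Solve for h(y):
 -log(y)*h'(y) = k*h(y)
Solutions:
 h(y) = C1*exp(-k*li(y))


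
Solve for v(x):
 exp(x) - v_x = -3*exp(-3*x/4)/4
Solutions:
 v(x) = C1 + exp(x) - 1/exp(x)^(3/4)


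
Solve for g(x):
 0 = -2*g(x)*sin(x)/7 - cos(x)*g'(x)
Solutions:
 g(x) = C1*cos(x)^(2/7)


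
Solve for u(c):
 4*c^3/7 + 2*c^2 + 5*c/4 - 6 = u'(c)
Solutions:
 u(c) = C1 + c^4/7 + 2*c^3/3 + 5*c^2/8 - 6*c


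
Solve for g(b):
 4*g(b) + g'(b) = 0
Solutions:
 g(b) = C1*exp(-4*b)


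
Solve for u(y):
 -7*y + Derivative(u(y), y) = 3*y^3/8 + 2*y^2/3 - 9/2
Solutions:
 u(y) = C1 + 3*y^4/32 + 2*y^3/9 + 7*y^2/2 - 9*y/2


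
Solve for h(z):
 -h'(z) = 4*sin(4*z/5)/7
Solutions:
 h(z) = C1 + 5*cos(4*z/5)/7


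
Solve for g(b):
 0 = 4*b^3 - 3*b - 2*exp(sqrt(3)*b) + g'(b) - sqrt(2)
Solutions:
 g(b) = C1 - b^4 + 3*b^2/2 + sqrt(2)*b + 2*sqrt(3)*exp(sqrt(3)*b)/3


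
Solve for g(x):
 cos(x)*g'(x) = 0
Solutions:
 g(x) = C1


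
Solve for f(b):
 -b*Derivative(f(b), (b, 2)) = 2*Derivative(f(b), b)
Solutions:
 f(b) = C1 + C2/b


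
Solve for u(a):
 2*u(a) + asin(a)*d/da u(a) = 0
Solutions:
 u(a) = C1*exp(-2*Integral(1/asin(a), a))


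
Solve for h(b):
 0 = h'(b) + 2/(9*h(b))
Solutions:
 h(b) = -sqrt(C1 - 4*b)/3
 h(b) = sqrt(C1 - 4*b)/3


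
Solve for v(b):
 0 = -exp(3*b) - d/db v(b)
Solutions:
 v(b) = C1 - exp(3*b)/3


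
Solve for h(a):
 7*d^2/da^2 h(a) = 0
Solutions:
 h(a) = C1 + C2*a


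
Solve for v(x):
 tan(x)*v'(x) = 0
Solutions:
 v(x) = C1


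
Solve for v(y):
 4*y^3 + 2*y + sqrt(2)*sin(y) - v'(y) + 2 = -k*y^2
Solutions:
 v(y) = C1 + k*y^3/3 + y^4 + y^2 + 2*y - sqrt(2)*cos(y)


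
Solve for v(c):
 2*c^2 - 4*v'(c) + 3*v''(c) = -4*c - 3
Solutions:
 v(c) = C1 + C2*exp(4*c/3) + c^3/6 + 7*c^2/8 + 33*c/16


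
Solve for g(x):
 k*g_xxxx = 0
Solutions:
 g(x) = C1 + C2*x + C3*x^2 + C4*x^3


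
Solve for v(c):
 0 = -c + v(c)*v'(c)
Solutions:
 v(c) = -sqrt(C1 + c^2)
 v(c) = sqrt(C1 + c^2)


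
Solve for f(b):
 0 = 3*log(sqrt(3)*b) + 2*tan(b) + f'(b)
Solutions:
 f(b) = C1 - 3*b*log(b) - 3*b*log(3)/2 + 3*b + 2*log(cos(b))


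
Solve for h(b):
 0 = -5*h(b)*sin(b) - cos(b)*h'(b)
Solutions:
 h(b) = C1*cos(b)^5


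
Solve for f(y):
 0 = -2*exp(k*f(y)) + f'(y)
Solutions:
 f(y) = Piecewise((log(-1/(C1*k + 2*k*y))/k, Ne(k, 0)), (nan, True))
 f(y) = Piecewise((C1 + 2*y, Eq(k, 0)), (nan, True))


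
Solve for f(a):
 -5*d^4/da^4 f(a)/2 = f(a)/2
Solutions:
 f(a) = (C1*sin(sqrt(2)*5^(3/4)*a/10) + C2*cos(sqrt(2)*5^(3/4)*a/10))*exp(-sqrt(2)*5^(3/4)*a/10) + (C3*sin(sqrt(2)*5^(3/4)*a/10) + C4*cos(sqrt(2)*5^(3/4)*a/10))*exp(sqrt(2)*5^(3/4)*a/10)


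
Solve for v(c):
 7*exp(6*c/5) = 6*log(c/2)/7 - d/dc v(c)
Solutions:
 v(c) = C1 + 6*c*log(c)/7 + 6*c*(-1 - log(2))/7 - 35*exp(6*c/5)/6


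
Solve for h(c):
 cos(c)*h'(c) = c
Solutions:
 h(c) = C1 + Integral(c/cos(c), c)


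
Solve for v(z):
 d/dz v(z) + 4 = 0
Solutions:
 v(z) = C1 - 4*z


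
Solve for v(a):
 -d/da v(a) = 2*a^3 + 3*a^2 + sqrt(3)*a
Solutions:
 v(a) = C1 - a^4/2 - a^3 - sqrt(3)*a^2/2


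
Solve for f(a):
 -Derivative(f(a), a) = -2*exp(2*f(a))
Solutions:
 f(a) = log(-sqrt(-1/(C1 + 2*a))) - log(2)/2
 f(a) = log(-1/(C1 + 2*a))/2 - log(2)/2


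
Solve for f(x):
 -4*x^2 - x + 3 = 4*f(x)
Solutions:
 f(x) = -x^2 - x/4 + 3/4


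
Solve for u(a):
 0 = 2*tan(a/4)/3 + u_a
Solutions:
 u(a) = C1 + 8*log(cos(a/4))/3


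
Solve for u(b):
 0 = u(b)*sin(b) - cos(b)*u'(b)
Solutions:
 u(b) = C1/cos(b)


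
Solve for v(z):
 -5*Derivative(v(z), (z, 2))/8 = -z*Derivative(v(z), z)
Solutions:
 v(z) = C1 + C2*erfi(2*sqrt(5)*z/5)


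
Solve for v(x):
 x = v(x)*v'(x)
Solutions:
 v(x) = -sqrt(C1 + x^2)
 v(x) = sqrt(C1 + x^2)


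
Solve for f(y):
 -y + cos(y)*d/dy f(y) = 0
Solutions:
 f(y) = C1 + Integral(y/cos(y), y)


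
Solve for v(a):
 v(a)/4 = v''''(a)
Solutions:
 v(a) = C1*exp(-sqrt(2)*a/2) + C2*exp(sqrt(2)*a/2) + C3*sin(sqrt(2)*a/2) + C4*cos(sqrt(2)*a/2)


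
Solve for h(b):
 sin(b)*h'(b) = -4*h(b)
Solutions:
 h(b) = C1*(cos(b)^2 + 2*cos(b) + 1)/(cos(b)^2 - 2*cos(b) + 1)


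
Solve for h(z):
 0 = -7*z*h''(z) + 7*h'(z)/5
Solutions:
 h(z) = C1 + C2*z^(6/5)


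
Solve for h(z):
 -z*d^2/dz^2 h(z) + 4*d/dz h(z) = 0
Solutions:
 h(z) = C1 + C2*z^5


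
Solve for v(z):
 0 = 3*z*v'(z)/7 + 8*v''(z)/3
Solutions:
 v(z) = C1 + C2*erf(3*sqrt(7)*z/28)


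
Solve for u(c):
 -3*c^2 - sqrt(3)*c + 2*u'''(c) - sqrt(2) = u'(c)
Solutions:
 u(c) = C1 + C2*exp(-sqrt(2)*c/2) + C3*exp(sqrt(2)*c/2) - c^3 - sqrt(3)*c^2/2 - 12*c - sqrt(2)*c


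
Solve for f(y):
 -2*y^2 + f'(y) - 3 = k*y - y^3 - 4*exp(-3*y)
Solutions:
 f(y) = C1 + k*y^2/2 - y^4/4 + 2*y^3/3 + 3*y + 4*exp(-3*y)/3


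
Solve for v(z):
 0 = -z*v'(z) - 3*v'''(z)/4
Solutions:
 v(z) = C1 + Integral(C2*airyai(-6^(2/3)*z/3) + C3*airybi(-6^(2/3)*z/3), z)


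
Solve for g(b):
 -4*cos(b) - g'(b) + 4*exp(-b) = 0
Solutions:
 g(b) = C1 - 4*sin(b) - 4*exp(-b)


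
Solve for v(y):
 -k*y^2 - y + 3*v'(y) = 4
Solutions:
 v(y) = C1 + k*y^3/9 + y^2/6 + 4*y/3


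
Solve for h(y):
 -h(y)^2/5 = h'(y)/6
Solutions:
 h(y) = 5/(C1 + 6*y)


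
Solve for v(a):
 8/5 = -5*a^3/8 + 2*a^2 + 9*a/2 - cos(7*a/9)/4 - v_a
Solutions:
 v(a) = C1 - 5*a^4/32 + 2*a^3/3 + 9*a^2/4 - 8*a/5 - 9*sin(7*a/9)/28


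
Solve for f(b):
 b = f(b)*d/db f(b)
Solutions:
 f(b) = -sqrt(C1 + b^2)
 f(b) = sqrt(C1 + b^2)


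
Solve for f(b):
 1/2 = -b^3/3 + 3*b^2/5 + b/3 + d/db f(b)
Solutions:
 f(b) = C1 + b^4/12 - b^3/5 - b^2/6 + b/2


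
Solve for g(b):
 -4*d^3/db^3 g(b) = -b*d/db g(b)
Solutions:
 g(b) = C1 + Integral(C2*airyai(2^(1/3)*b/2) + C3*airybi(2^(1/3)*b/2), b)


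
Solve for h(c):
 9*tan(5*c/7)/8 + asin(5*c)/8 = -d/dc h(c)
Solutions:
 h(c) = C1 - c*asin(5*c)/8 - sqrt(1 - 25*c^2)/40 + 63*log(cos(5*c/7))/40


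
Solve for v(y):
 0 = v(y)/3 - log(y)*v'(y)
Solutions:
 v(y) = C1*exp(li(y)/3)


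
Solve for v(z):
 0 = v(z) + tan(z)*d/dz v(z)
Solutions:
 v(z) = C1/sin(z)


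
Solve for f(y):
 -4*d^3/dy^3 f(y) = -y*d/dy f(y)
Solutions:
 f(y) = C1 + Integral(C2*airyai(2^(1/3)*y/2) + C3*airybi(2^(1/3)*y/2), y)


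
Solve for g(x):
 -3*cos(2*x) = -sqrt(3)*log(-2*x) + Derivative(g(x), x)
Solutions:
 g(x) = C1 + sqrt(3)*x*(log(-x) - 1) + sqrt(3)*x*log(2) - 3*sin(2*x)/2


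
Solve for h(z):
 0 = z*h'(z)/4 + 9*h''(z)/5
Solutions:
 h(z) = C1 + C2*erf(sqrt(10)*z/12)


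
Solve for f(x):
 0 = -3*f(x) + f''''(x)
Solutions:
 f(x) = C1*exp(-3^(1/4)*x) + C2*exp(3^(1/4)*x) + C3*sin(3^(1/4)*x) + C4*cos(3^(1/4)*x)


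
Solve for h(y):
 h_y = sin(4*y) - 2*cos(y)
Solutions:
 h(y) = C1 - 2*sin(y) - cos(4*y)/4


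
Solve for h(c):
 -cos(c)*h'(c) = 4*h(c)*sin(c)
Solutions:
 h(c) = C1*cos(c)^4


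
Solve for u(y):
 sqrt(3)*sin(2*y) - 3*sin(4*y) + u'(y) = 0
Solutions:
 u(y) = C1 + sqrt(3)*cos(2*y)/2 - 3*cos(4*y)/4


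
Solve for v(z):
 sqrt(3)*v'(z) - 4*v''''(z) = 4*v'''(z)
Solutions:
 v(z) = C1 + C2*exp(-z*(4/(-8 + sqrt(-64 + (8 - 27*sqrt(3))^2) + 27*sqrt(3))^(1/3) + 4 + (-8 + sqrt(-64 + (8 - 27*sqrt(3))^2) + 27*sqrt(3))^(1/3))/12)*sin(sqrt(3)*z*(-(-8 + sqrt(-64 + (8 - 27*sqrt(3))^2) + 27*sqrt(3))^(1/3) + 4/(-8 + sqrt(-64 + (8 - 27*sqrt(3))^2) + 27*sqrt(3))^(1/3))/12) + C3*exp(-z*(4/(-8 + sqrt(-64 + (8 - 27*sqrt(3))^2) + 27*sqrt(3))^(1/3) + 4 + (-8 + sqrt(-64 + (8 - 27*sqrt(3))^2) + 27*sqrt(3))^(1/3))/12)*cos(sqrt(3)*z*(-(-8 + sqrt(-64 + (8 - 27*sqrt(3))^2) + 27*sqrt(3))^(1/3) + 4/(-8 + sqrt(-64 + (8 - 27*sqrt(3))^2) + 27*sqrt(3))^(1/3))/12) + C4*exp(z*(-2 + 4/(-8 + sqrt(-64 + (8 - 27*sqrt(3))^2) + 27*sqrt(3))^(1/3) + (-8 + sqrt(-64 + (8 - 27*sqrt(3))^2) + 27*sqrt(3))^(1/3))/6)


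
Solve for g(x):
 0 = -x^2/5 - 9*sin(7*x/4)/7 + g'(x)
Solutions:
 g(x) = C1 + x^3/15 - 36*cos(7*x/4)/49


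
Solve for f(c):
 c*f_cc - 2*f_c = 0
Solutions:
 f(c) = C1 + C2*c^3


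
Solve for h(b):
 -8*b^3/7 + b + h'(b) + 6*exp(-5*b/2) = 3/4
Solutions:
 h(b) = C1 + 2*b^4/7 - b^2/2 + 3*b/4 + 12*exp(-5*b/2)/5


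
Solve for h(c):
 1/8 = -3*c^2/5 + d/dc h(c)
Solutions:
 h(c) = C1 + c^3/5 + c/8


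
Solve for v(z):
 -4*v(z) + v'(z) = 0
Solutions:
 v(z) = C1*exp(4*z)


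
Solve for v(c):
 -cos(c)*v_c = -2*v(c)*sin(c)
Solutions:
 v(c) = C1/cos(c)^2


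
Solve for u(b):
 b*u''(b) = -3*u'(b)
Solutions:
 u(b) = C1 + C2/b^2


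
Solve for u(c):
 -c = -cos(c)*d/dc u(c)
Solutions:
 u(c) = C1 + Integral(c/cos(c), c)


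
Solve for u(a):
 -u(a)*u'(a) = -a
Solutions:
 u(a) = -sqrt(C1 + a^2)
 u(a) = sqrt(C1 + a^2)


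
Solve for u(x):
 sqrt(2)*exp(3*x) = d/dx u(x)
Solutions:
 u(x) = C1 + sqrt(2)*exp(3*x)/3


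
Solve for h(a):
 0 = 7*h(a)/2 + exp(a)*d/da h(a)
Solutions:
 h(a) = C1*exp(7*exp(-a)/2)


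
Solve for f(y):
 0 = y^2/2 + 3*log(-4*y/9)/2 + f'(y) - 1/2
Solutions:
 f(y) = C1 - y^3/6 - 3*y*log(-y)/2 + y*(-3*log(2) + 2 + 3*log(3))


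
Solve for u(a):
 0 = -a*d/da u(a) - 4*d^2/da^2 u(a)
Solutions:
 u(a) = C1 + C2*erf(sqrt(2)*a/4)


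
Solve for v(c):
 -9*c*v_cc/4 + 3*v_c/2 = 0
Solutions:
 v(c) = C1 + C2*c^(5/3)


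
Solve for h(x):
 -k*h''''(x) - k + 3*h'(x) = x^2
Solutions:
 h(x) = C1 + C2*exp(3^(1/3)*x*(1/k)^(1/3)) + C3*exp(x*(-3^(1/3) + 3^(5/6)*I)*(1/k)^(1/3)/2) + C4*exp(-x*(3^(1/3) + 3^(5/6)*I)*(1/k)^(1/3)/2) + k*x/3 + x^3/9


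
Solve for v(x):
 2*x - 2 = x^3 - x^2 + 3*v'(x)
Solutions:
 v(x) = C1 - x^4/12 + x^3/9 + x^2/3 - 2*x/3


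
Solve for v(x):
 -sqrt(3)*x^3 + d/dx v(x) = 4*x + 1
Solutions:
 v(x) = C1 + sqrt(3)*x^4/4 + 2*x^2 + x


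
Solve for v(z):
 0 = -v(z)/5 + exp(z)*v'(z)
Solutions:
 v(z) = C1*exp(-exp(-z)/5)


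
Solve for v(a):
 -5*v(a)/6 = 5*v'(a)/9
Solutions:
 v(a) = C1*exp(-3*a/2)


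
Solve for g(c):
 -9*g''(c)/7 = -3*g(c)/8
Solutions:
 g(c) = C1*exp(-sqrt(42)*c/12) + C2*exp(sqrt(42)*c/12)


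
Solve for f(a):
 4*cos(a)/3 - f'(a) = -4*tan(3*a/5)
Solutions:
 f(a) = C1 - 20*log(cos(3*a/5))/3 + 4*sin(a)/3


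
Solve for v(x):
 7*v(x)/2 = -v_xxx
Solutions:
 v(x) = C3*exp(-2^(2/3)*7^(1/3)*x/2) + (C1*sin(2^(2/3)*sqrt(3)*7^(1/3)*x/4) + C2*cos(2^(2/3)*sqrt(3)*7^(1/3)*x/4))*exp(2^(2/3)*7^(1/3)*x/4)


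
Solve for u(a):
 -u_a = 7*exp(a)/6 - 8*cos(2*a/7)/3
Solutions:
 u(a) = C1 - 7*exp(a)/6 + 28*sin(2*a/7)/3


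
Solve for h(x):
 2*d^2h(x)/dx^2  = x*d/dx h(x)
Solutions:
 h(x) = C1 + C2*erfi(x/2)


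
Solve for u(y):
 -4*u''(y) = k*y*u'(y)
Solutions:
 u(y) = Piecewise((-sqrt(2)*sqrt(pi)*C1*erf(sqrt(2)*sqrt(k)*y/4)/sqrt(k) - C2, (k > 0) | (k < 0)), (-C1*y - C2, True))


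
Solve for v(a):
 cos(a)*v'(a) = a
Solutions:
 v(a) = C1 + Integral(a/cos(a), a)


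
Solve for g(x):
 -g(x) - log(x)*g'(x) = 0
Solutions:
 g(x) = C1*exp(-li(x))


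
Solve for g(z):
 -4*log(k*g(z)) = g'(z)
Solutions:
 li(k*g(z))/k = C1 - 4*z


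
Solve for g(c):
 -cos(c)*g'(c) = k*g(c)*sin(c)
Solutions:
 g(c) = C1*exp(k*log(cos(c)))


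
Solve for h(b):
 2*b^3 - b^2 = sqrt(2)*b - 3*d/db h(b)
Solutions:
 h(b) = C1 - b^4/6 + b^3/9 + sqrt(2)*b^2/6


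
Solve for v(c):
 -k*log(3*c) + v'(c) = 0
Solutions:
 v(c) = C1 + c*k*log(c) - c*k + c*k*log(3)


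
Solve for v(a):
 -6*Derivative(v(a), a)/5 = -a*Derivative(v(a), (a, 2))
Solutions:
 v(a) = C1 + C2*a^(11/5)


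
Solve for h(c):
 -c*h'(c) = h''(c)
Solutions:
 h(c) = C1 + C2*erf(sqrt(2)*c/2)


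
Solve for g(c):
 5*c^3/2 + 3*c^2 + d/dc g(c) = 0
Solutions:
 g(c) = C1 - 5*c^4/8 - c^3


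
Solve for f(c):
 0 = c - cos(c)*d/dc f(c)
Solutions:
 f(c) = C1 + Integral(c/cos(c), c)


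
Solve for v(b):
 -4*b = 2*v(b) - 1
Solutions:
 v(b) = 1/2 - 2*b


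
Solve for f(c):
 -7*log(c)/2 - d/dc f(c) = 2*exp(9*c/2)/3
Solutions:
 f(c) = C1 - 7*c*log(c)/2 + 7*c/2 - 4*exp(9*c/2)/27


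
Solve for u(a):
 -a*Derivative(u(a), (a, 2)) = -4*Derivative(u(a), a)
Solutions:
 u(a) = C1 + C2*a^5


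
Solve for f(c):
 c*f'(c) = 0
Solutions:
 f(c) = C1


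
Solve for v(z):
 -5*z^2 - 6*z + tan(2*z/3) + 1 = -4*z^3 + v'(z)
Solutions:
 v(z) = C1 + z^4 - 5*z^3/3 - 3*z^2 + z - 3*log(cos(2*z/3))/2


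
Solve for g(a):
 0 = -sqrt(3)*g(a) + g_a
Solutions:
 g(a) = C1*exp(sqrt(3)*a)


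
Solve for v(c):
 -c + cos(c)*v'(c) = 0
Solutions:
 v(c) = C1 + Integral(c/cos(c), c)


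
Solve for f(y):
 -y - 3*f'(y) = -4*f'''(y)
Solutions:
 f(y) = C1 + C2*exp(-sqrt(3)*y/2) + C3*exp(sqrt(3)*y/2) - y^2/6


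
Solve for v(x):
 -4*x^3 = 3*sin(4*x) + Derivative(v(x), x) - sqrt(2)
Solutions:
 v(x) = C1 - x^4 + sqrt(2)*x + 3*cos(4*x)/4


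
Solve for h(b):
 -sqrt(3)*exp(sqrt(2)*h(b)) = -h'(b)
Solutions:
 h(b) = sqrt(2)*(2*log(-1/(C1 + sqrt(3)*b)) - log(2))/4


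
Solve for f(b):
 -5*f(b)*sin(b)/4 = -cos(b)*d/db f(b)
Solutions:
 f(b) = C1/cos(b)^(5/4)


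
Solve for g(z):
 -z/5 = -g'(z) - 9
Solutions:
 g(z) = C1 + z^2/10 - 9*z


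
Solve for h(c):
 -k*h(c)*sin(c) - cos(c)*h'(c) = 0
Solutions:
 h(c) = C1*exp(k*log(cos(c)))


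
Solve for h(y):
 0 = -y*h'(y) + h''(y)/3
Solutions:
 h(y) = C1 + C2*erfi(sqrt(6)*y/2)


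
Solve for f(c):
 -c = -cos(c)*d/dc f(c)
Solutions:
 f(c) = C1 + Integral(c/cos(c), c)


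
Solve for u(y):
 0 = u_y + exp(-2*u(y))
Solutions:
 u(y) = log(-sqrt(C1 - 2*y))
 u(y) = log(C1 - 2*y)/2


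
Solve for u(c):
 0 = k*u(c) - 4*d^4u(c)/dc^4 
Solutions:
 u(c) = C1*exp(-sqrt(2)*c*k^(1/4)/2) + C2*exp(sqrt(2)*c*k^(1/4)/2) + C3*exp(-sqrt(2)*I*c*k^(1/4)/2) + C4*exp(sqrt(2)*I*c*k^(1/4)/2)


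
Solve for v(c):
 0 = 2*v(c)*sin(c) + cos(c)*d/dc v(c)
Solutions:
 v(c) = C1*cos(c)^2


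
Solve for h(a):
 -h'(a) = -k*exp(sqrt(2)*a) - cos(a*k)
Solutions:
 h(a) = C1 + sqrt(2)*k*exp(sqrt(2)*a)/2 + sin(a*k)/k


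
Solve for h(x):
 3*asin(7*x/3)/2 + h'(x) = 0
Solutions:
 h(x) = C1 - 3*x*asin(7*x/3)/2 - 3*sqrt(9 - 49*x^2)/14


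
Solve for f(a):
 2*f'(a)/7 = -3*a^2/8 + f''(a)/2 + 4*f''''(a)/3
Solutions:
 f(a) = C1 + C2*exp(a*(-98^(1/3)*(24 + sqrt(674))^(1/3) + 7*28^(1/3)/(24 + sqrt(674))^(1/3))/56)*sin(sqrt(3)*a*(7*28^(1/3)/(24 + sqrt(674))^(1/3) + 98^(1/3)*(24 + sqrt(674))^(1/3))/56) + C3*exp(a*(-98^(1/3)*(24 + sqrt(674))^(1/3) + 7*28^(1/3)/(24 + sqrt(674))^(1/3))/56)*cos(sqrt(3)*a*(7*28^(1/3)/(24 + sqrt(674))^(1/3) + 98^(1/3)*(24 + sqrt(674))^(1/3))/56) + C4*exp(-a*(-98^(1/3)*(24 + sqrt(674))^(1/3) + 7*28^(1/3)/(24 + sqrt(674))^(1/3))/28) - 7*a^3/16 - 147*a^2/64 - 1029*a/128


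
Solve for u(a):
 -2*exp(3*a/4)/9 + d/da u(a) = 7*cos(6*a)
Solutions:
 u(a) = C1 + 8*exp(3*a/4)/27 + 7*sin(6*a)/6


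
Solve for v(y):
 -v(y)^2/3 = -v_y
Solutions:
 v(y) = -3/(C1 + y)


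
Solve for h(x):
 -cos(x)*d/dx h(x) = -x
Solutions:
 h(x) = C1 + Integral(x/cos(x), x)


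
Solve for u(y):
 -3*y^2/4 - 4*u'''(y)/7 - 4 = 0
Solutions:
 u(y) = C1 + C2*y + C3*y^2 - 7*y^5/320 - 7*y^3/6


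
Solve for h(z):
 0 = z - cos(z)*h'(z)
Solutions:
 h(z) = C1 + Integral(z/cos(z), z)


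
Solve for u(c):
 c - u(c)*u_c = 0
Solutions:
 u(c) = -sqrt(C1 + c^2)
 u(c) = sqrt(C1 + c^2)


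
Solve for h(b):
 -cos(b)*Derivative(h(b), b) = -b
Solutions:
 h(b) = C1 + Integral(b/cos(b), b)


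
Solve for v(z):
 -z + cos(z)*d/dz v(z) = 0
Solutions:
 v(z) = C1 + Integral(z/cos(z), z)


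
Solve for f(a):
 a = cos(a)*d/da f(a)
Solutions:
 f(a) = C1 + Integral(a/cos(a), a)


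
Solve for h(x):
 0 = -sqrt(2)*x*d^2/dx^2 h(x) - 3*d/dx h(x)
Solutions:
 h(x) = C1 + C2*x^(1 - 3*sqrt(2)/2)


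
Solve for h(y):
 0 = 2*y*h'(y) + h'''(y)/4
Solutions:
 h(y) = C1 + Integral(C2*airyai(-2*y) + C3*airybi(-2*y), y)


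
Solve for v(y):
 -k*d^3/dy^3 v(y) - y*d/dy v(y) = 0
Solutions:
 v(y) = C1 + Integral(C2*airyai(y*(-1/k)^(1/3)) + C3*airybi(y*(-1/k)^(1/3)), y)


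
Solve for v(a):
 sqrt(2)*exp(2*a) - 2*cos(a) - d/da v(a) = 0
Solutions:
 v(a) = C1 + sqrt(2)*exp(2*a)/2 - 2*sin(a)


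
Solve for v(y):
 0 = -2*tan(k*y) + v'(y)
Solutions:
 v(y) = C1 + 2*Piecewise((-log(cos(k*y))/k, Ne(k, 0)), (0, True))


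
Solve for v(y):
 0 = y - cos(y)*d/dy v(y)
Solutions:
 v(y) = C1 + Integral(y/cos(y), y)


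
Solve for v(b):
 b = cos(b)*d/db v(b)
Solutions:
 v(b) = C1 + Integral(b/cos(b), b)


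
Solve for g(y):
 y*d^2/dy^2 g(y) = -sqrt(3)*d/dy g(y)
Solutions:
 g(y) = C1 + C2*y^(1 - sqrt(3))


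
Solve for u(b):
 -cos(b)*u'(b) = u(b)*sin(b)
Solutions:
 u(b) = C1*cos(b)


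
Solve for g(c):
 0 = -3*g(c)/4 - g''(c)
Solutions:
 g(c) = C1*sin(sqrt(3)*c/2) + C2*cos(sqrt(3)*c/2)


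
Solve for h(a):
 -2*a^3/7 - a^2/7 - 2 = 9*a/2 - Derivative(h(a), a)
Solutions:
 h(a) = C1 + a^4/14 + a^3/21 + 9*a^2/4 + 2*a


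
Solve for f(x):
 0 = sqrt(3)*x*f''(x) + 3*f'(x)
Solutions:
 f(x) = C1 + C2*x^(1 - sqrt(3))


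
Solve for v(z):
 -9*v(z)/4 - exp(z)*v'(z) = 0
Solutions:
 v(z) = C1*exp(9*exp(-z)/4)


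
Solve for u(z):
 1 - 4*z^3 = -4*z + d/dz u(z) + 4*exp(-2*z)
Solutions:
 u(z) = C1 - z^4 + 2*z^2 + z + 2*exp(-2*z)


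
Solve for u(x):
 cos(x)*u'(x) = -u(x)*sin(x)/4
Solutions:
 u(x) = C1*cos(x)^(1/4)


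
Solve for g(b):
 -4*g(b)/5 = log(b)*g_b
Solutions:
 g(b) = C1*exp(-4*li(b)/5)


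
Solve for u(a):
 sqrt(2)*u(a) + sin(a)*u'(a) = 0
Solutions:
 u(a) = C1*(cos(a) + 1)^(sqrt(2)/2)/(cos(a) - 1)^(sqrt(2)/2)


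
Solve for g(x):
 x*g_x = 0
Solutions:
 g(x) = C1


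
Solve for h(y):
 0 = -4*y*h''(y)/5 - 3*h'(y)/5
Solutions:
 h(y) = C1 + C2*y^(1/4)


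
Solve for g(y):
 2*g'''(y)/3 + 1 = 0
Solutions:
 g(y) = C1 + C2*y + C3*y^2 - y^3/4


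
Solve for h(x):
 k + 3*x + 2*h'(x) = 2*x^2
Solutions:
 h(x) = C1 - k*x/2 + x^3/3 - 3*x^2/4


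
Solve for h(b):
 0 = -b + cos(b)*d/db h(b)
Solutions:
 h(b) = C1 + Integral(b/cos(b), b)


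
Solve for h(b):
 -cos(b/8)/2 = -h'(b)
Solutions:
 h(b) = C1 + 4*sin(b/8)


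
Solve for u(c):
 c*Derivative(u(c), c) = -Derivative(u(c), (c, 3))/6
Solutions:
 u(c) = C1 + Integral(C2*airyai(-6^(1/3)*c) + C3*airybi(-6^(1/3)*c), c)


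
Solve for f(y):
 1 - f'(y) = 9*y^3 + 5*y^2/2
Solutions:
 f(y) = C1 - 9*y^4/4 - 5*y^3/6 + y


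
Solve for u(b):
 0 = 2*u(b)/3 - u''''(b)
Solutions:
 u(b) = C1*exp(-2^(1/4)*3^(3/4)*b/3) + C2*exp(2^(1/4)*3^(3/4)*b/3) + C3*sin(2^(1/4)*3^(3/4)*b/3) + C4*cos(2^(1/4)*3^(3/4)*b/3)


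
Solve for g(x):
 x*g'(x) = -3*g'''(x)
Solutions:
 g(x) = C1 + Integral(C2*airyai(-3^(2/3)*x/3) + C3*airybi(-3^(2/3)*x/3), x)


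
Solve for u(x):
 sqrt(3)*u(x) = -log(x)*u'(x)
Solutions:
 u(x) = C1*exp(-sqrt(3)*li(x))


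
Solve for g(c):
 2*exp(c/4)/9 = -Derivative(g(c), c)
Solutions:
 g(c) = C1 - 8*exp(c/4)/9


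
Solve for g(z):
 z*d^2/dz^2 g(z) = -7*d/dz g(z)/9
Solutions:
 g(z) = C1 + C2*z^(2/9)


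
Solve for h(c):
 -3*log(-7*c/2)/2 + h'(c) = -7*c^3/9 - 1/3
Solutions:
 h(c) = C1 - 7*c^4/36 + 3*c*log(-c)/2 + c*(-11 - 9*log(2) + 9*log(7))/6


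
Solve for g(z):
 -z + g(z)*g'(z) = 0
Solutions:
 g(z) = -sqrt(C1 + z^2)
 g(z) = sqrt(C1 + z^2)


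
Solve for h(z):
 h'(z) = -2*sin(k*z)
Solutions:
 h(z) = C1 + 2*cos(k*z)/k


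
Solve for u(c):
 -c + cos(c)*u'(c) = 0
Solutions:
 u(c) = C1 + Integral(c/cos(c), c)


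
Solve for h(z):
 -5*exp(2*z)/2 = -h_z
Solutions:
 h(z) = C1 + 5*exp(2*z)/4


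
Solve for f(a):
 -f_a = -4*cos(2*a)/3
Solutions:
 f(a) = C1 + 2*sin(2*a)/3


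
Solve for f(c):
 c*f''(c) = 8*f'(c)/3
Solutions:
 f(c) = C1 + C2*c^(11/3)


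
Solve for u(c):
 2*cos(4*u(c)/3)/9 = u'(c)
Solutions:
 -2*c/9 - 3*log(sin(4*u(c)/3) - 1)/8 + 3*log(sin(4*u(c)/3) + 1)/8 = C1


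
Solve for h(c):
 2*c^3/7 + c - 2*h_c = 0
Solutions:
 h(c) = C1 + c^4/28 + c^2/4


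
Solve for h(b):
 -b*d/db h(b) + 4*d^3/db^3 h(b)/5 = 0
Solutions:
 h(b) = C1 + Integral(C2*airyai(10^(1/3)*b/2) + C3*airybi(10^(1/3)*b/2), b)


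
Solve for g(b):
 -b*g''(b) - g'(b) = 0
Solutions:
 g(b) = C1 + C2*log(b)


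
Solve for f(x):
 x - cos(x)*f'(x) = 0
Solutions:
 f(x) = C1 + Integral(x/cos(x), x)


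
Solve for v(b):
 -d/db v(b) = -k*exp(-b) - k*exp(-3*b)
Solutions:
 v(b) = C1 - k*exp(-b) - k*exp(-3*b)/3


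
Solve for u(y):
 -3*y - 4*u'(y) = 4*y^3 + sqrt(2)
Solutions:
 u(y) = C1 - y^4/4 - 3*y^2/8 - sqrt(2)*y/4


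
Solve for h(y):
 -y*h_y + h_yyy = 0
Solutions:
 h(y) = C1 + Integral(C2*airyai(y) + C3*airybi(y), y)


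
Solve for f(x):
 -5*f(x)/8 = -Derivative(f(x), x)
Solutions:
 f(x) = C1*exp(5*x/8)


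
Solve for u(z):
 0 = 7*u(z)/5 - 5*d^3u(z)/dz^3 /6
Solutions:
 u(z) = C3*exp(210^(1/3)*z/5) + (C1*sin(3^(5/6)*70^(1/3)*z/10) + C2*cos(3^(5/6)*70^(1/3)*z/10))*exp(-210^(1/3)*z/10)


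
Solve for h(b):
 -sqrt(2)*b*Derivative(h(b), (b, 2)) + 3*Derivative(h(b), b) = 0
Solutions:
 h(b) = C1 + C2*b^(1 + 3*sqrt(2)/2)


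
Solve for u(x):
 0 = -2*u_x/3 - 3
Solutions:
 u(x) = C1 - 9*x/2


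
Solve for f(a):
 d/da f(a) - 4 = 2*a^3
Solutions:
 f(a) = C1 + a^4/2 + 4*a


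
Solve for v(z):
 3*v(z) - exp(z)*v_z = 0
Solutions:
 v(z) = C1*exp(-3*exp(-z))


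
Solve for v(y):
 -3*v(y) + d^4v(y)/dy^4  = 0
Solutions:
 v(y) = C1*exp(-3^(1/4)*y) + C2*exp(3^(1/4)*y) + C3*sin(3^(1/4)*y) + C4*cos(3^(1/4)*y)


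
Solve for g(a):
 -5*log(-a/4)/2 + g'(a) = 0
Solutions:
 g(a) = C1 + 5*a*log(-a)/2 + a*(-5*log(2) - 5/2)


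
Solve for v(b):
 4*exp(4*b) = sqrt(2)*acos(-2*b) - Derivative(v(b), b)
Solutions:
 v(b) = C1 + sqrt(2)*(b*acos(-2*b) + sqrt(1 - 4*b^2)/2) - exp(4*b)


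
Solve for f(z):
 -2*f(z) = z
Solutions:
 f(z) = -z/2


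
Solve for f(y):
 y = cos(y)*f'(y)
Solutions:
 f(y) = C1 + Integral(y/cos(y), y)


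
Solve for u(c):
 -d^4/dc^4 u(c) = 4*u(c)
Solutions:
 u(c) = (C1*sin(c) + C2*cos(c))*exp(-c) + (C3*sin(c) + C4*cos(c))*exp(c)


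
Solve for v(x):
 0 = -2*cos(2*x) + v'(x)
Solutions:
 v(x) = C1 + sin(2*x)


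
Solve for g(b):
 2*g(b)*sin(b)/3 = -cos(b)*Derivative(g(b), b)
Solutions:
 g(b) = C1*cos(b)^(2/3)


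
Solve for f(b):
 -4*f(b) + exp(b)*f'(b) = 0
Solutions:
 f(b) = C1*exp(-4*exp(-b))


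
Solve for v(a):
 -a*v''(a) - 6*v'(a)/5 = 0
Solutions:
 v(a) = C1 + C2/a^(1/5)


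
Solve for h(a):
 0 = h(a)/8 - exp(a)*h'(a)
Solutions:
 h(a) = C1*exp(-exp(-a)/8)


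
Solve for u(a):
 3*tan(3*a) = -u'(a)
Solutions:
 u(a) = C1 + log(cos(3*a))


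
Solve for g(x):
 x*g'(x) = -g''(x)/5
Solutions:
 g(x) = C1 + C2*erf(sqrt(10)*x/2)


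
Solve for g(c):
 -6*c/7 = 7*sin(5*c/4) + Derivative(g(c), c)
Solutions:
 g(c) = C1 - 3*c^2/7 + 28*cos(5*c/4)/5


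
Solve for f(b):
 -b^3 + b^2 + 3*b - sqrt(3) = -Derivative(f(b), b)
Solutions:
 f(b) = C1 + b^4/4 - b^3/3 - 3*b^2/2 + sqrt(3)*b


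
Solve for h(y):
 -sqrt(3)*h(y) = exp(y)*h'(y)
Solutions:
 h(y) = C1*exp(sqrt(3)*exp(-y))


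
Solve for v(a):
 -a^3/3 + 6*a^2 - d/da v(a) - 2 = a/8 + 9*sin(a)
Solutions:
 v(a) = C1 - a^4/12 + 2*a^3 - a^2/16 - 2*a + 9*cos(a)


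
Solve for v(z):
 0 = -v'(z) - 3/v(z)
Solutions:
 v(z) = -sqrt(C1 - 6*z)
 v(z) = sqrt(C1 - 6*z)


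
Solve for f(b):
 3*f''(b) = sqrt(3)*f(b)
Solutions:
 f(b) = C1*exp(-3^(3/4)*b/3) + C2*exp(3^(3/4)*b/3)


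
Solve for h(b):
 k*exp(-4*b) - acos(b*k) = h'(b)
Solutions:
 h(b) = C1 - Piecewise((b*acos(b*k) + k*exp(-4*b)/4 - sqrt(-b^2*k^2 + 1)/k, Ne(k, 0)), (pi*b/2, True))


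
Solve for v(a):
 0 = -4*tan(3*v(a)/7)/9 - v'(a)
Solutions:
 v(a) = -7*asin(C1*exp(-4*a/21))/3 + 7*pi/3
 v(a) = 7*asin(C1*exp(-4*a/21))/3


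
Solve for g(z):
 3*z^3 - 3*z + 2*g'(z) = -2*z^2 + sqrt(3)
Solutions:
 g(z) = C1 - 3*z^4/8 - z^3/3 + 3*z^2/4 + sqrt(3)*z/2


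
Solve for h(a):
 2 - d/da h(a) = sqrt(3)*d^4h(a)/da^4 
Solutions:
 h(a) = C1 + C4*exp(-3^(5/6)*a/3) + 2*a + (C2*sin(3^(1/3)*a/2) + C3*cos(3^(1/3)*a/2))*exp(3^(5/6)*a/6)


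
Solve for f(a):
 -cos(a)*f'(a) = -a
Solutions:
 f(a) = C1 + Integral(a/cos(a), a)


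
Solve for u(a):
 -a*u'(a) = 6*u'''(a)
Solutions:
 u(a) = C1 + Integral(C2*airyai(-6^(2/3)*a/6) + C3*airybi(-6^(2/3)*a/6), a)


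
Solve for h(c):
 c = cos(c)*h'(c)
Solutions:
 h(c) = C1 + Integral(c/cos(c), c)


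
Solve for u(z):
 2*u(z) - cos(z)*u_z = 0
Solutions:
 u(z) = C1*(sin(z) + 1)/(sin(z) - 1)


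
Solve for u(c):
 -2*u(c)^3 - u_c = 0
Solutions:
 u(c) = -sqrt(2)*sqrt(-1/(C1 - 2*c))/2
 u(c) = sqrt(2)*sqrt(-1/(C1 - 2*c))/2


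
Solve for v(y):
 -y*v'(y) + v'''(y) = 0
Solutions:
 v(y) = C1 + Integral(C2*airyai(y) + C3*airybi(y), y)


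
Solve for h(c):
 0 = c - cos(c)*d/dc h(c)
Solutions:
 h(c) = C1 + Integral(c/cos(c), c)


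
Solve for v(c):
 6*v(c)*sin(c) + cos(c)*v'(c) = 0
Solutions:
 v(c) = C1*cos(c)^6


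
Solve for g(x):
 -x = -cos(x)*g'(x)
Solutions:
 g(x) = C1 + Integral(x/cos(x), x)


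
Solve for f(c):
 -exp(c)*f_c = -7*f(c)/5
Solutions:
 f(c) = C1*exp(-7*exp(-c)/5)


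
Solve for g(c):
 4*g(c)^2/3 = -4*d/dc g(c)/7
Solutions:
 g(c) = 3/(C1 + 7*c)


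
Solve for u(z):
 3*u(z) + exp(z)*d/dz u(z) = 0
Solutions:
 u(z) = C1*exp(3*exp(-z))


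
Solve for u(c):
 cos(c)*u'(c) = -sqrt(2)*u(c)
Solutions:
 u(c) = C1*(sin(c) - 1)^(sqrt(2)/2)/(sin(c) + 1)^(sqrt(2)/2)


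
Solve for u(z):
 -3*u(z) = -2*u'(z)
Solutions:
 u(z) = C1*exp(3*z/2)


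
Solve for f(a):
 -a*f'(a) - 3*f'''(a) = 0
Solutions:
 f(a) = C1 + Integral(C2*airyai(-3^(2/3)*a/3) + C3*airybi(-3^(2/3)*a/3), a)


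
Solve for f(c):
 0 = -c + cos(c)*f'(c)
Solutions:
 f(c) = C1 + Integral(c/cos(c), c)


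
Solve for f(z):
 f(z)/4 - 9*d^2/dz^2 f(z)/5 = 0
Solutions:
 f(z) = C1*exp(-sqrt(5)*z/6) + C2*exp(sqrt(5)*z/6)
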